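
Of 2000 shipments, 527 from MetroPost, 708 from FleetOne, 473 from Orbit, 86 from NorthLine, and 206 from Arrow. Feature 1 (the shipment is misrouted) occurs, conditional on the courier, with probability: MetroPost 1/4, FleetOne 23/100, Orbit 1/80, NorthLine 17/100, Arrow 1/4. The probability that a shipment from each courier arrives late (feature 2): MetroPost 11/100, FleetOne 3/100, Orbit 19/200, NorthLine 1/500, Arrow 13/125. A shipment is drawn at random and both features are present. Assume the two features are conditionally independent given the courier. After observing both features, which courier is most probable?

MetroPost

Prior × likelihood for each hypothesis:
  MetroPost: 0.2635 × 0.25 × 0.11 = 0.00724625
  FleetOne: 0.354 × 0.23 × 0.03 = 0.0024426
  Orbit: 0.2365 × 0.0125 × 0.095 = 0.00028084375
  NorthLine: 0.043 × 0.17 × 0.002 = 0.00001462
  Arrow: 0.103 × 0.25 × 0.104 = 0.002678
Sum = 0.01266231375.
Largest term belongs to MetroPost, so MetroPost is most probable.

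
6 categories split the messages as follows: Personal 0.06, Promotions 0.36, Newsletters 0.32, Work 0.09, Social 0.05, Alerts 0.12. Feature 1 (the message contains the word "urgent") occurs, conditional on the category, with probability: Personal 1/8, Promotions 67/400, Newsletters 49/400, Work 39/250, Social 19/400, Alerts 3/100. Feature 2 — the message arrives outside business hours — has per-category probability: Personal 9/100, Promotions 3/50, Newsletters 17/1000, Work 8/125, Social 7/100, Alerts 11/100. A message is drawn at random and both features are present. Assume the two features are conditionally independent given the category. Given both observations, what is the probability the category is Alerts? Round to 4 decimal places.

Compute prior × likelihood for every hypothesis:
  Personal: 0.06 × 0.125 × 0.09 = 0.000675
  Promotions: 0.36 × 0.1675 × 0.06 = 0.003618
  Newsletters: 0.32 × 0.1225 × 0.017 = 0.0006664
  Work: 0.09 × 0.156 × 0.064 = 0.00089856
  Social: 0.05 × 0.0475 × 0.07 = 0.00016625
  Alerts: 0.12 × 0.03 × 0.11 = 0.000396
Total = 0.00642021.
P(Alerts | evidence) = 0.000396 / 0.00642021 ≈ 0.0617.

0.0617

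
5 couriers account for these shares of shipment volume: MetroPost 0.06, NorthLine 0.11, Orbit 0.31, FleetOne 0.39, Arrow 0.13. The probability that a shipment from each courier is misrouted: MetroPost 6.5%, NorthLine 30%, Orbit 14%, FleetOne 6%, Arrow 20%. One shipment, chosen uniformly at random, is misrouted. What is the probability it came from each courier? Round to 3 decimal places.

Prior × likelihood for each hypothesis:
  MetroPost: 0.06 × 0.065 = 0.0039
  NorthLine: 0.11 × 0.3 = 0.033
  Orbit: 0.31 × 0.14 = 0.0434
  FleetOne: 0.39 × 0.06 = 0.0234
  Arrow: 0.13 × 0.2 = 0.026
Normalizing constant = 0.1297.
P(MetroPost | misrouted) = 0.0039/0.1297 ≈ 0.030
P(NorthLine | misrouted) = 0.033/0.1297 ≈ 0.254
P(Orbit | misrouted) = 0.0434/0.1297 ≈ 0.335
P(FleetOne | misrouted) = 0.0234/0.1297 ≈ 0.180
P(Arrow | misrouted) = 0.026/0.1297 ≈ 0.200
(Check: 0.030+0.254+0.335+0.180+0.200 = 0.999.)

MetroPost 0.030, NorthLine 0.254, Orbit 0.335, FleetOne 0.180, Arrow 0.200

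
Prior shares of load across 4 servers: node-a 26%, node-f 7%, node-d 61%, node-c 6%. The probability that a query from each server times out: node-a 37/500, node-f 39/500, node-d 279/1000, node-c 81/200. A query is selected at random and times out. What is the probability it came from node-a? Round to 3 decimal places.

Unnormalized posteriors (prior × likelihood):
  node-a: 0.26 × 0.074 = 0.01924
  node-f: 0.07 × 0.078 = 0.00546
  node-d: 0.61 × 0.279 = 0.17019
  node-c: 0.06 × 0.405 = 0.0243
Sum = 0.21919.
P(node-a | evidence) = 0.01924 / 0.21919 ≈ 0.088.

0.088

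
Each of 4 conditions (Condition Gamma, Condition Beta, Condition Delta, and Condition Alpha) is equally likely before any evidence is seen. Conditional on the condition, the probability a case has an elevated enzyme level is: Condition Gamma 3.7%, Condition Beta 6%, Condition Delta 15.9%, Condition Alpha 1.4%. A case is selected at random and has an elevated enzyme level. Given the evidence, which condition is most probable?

With a uniform prior (1/4 each), posterior ∝ likelihood:
  Condition Gamma: 0.037
  Condition Beta: 0.06
  Condition Delta: 0.159
  Condition Alpha: 0.014
Sum = 0.27.
Largest term belongs to Condition Delta, so Condition Delta is most probable.

Condition Delta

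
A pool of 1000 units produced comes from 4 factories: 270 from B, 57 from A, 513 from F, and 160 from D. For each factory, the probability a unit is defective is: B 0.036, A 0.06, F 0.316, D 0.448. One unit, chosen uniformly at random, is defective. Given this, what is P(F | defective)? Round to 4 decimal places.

0.6565

Unnormalized posteriors (prior × likelihood):
  B: 0.27 × 0.036 = 0.00972
  A: 0.057 × 0.06 = 0.00342
  F: 0.513 × 0.316 = 0.162108
  D: 0.16 × 0.448 = 0.07168
Normalizing constant = 0.246928.
P(F | evidence) = 0.162108 / 0.246928 ≈ 0.6565.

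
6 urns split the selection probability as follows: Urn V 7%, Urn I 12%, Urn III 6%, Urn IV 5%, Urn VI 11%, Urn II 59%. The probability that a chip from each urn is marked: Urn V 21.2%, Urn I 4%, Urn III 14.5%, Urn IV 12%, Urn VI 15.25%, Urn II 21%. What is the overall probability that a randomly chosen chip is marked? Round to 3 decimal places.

0.175

Compute prior × likelihood for every hypothesis:
  Urn V: 0.07 × 0.212 = 0.01484
  Urn I: 0.12 × 0.04 = 0.0048
  Urn III: 0.06 × 0.145 = 0.0087
  Urn IV: 0.05 × 0.12 = 0.006
  Urn VI: 0.11 × 0.1525 = 0.016775
  Urn II: 0.59 × 0.21 = 0.1239
P(marked) = 0.01484 + 0.0048 + 0.0087 + 0.006 + 0.016775 + 0.1239 = 0.175015 → 0.175.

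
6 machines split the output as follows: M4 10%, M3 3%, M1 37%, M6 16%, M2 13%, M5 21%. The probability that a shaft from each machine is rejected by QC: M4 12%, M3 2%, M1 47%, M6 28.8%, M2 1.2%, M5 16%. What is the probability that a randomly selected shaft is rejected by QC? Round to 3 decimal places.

Compute prior × likelihood for every hypothesis:
  M4: 0.1 × 0.12 = 0.012
  M3: 0.03 × 0.02 = 0.0006
  M1: 0.37 × 0.47 = 0.1739
  M6: 0.16 × 0.288 = 0.04608
  M2: 0.13 × 0.012 = 0.00156
  M5: 0.21 × 0.16 = 0.0336
P(rejected) = 0.012 + 0.0006 + 0.1739 + 0.04608 + 0.00156 + 0.0336 = 0.26774 → 0.268.

0.268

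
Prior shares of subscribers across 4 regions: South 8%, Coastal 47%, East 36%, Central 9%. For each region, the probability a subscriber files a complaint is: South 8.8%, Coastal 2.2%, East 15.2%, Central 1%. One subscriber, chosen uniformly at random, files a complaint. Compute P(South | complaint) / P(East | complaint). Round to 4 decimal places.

Prior × likelihood for each hypothesis:
  South: 0.08 × 0.088 = 0.00704
  Coastal: 0.47 × 0.022 = 0.01034
  East: 0.36 × 0.152 = 0.05472
  Central: 0.09 × 0.01 = 0.0009
Normalizing constant = 0.073.
The ratio is 0.00704 / 0.05472 (the normalizer cancels) = 0.1287.

0.1287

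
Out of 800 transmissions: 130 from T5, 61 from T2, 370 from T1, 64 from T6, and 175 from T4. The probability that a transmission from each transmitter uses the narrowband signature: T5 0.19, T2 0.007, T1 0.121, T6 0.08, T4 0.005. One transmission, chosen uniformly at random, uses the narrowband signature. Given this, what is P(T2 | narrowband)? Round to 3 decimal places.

By Bayes' rule, posterior ∝ prior × likelihood:
  T5: 0.1625 × 0.19 = 0.030875
  T2: 0.07625 × 0.007 = 0.00053375
  T1: 0.4625 × 0.121 = 0.0559625
  T6: 0.08 × 0.08 = 0.0064
  T4: 0.21875 × 0.005 = 0.00109375
Total = 0.094865.
P(T2 | evidence) = 0.00053375 / 0.094865 ≈ 0.006.

0.006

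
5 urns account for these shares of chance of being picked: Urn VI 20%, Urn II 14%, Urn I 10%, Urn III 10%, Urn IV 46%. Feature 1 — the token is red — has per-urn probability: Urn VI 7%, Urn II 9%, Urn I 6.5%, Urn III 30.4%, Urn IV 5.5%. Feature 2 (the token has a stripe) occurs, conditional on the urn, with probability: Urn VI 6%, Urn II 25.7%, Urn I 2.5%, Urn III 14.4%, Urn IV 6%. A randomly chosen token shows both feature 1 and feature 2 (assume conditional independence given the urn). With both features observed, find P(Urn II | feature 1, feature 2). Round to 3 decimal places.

Compute prior × likelihood for every hypothesis:
  Urn VI: 0.2 × 0.07 × 0.06 = 0.00084
  Urn II: 0.14 × 0.09 × 0.257 = 0.0032382
  Urn I: 0.1 × 0.065 × 0.025 = 0.0001625
  Urn III: 0.1 × 0.304 × 0.144 = 0.0043776
  Urn IV: 0.46 × 0.055 × 0.06 = 0.001518
Total = 0.0101363.
P(Urn II | evidence) = 0.0032382 / 0.0101363 ≈ 0.319.

0.319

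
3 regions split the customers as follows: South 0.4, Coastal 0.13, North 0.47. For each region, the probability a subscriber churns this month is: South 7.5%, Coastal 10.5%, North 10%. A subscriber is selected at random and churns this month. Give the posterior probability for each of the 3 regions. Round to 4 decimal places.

South 0.3309, Coastal 0.1506, North 0.5185

Unnormalized posteriors (prior × likelihood):
  South: 0.4 × 0.075 = 0.03
  Coastal: 0.13 × 0.105 = 0.01365
  North: 0.47 × 0.1 = 0.047
Sum = 0.09065.
P(South | churn) = 0.03/0.09065 ≈ 0.3309
P(Coastal | churn) = 0.01365/0.09065 ≈ 0.1506
P(North | churn) = 0.047/0.09065 ≈ 0.5185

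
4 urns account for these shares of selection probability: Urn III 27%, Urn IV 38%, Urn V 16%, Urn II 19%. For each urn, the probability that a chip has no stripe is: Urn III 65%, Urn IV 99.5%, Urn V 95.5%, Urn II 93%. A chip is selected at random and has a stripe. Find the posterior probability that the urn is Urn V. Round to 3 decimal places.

Taking complements, P(striped | each) = Urn III 0.35, Urn IV 0.005, Urn V 0.045, Urn II 0.07.
Unnormalized posteriors (prior × likelihood):
  Urn III: 0.27 × 0.35 = 0.0945
  Urn IV: 0.38 × 0.005 = 0.0019
  Urn V: 0.16 × 0.045 = 0.0072
  Urn II: 0.19 × 0.07 = 0.0133
Total = 0.1169.
P(Urn V | evidence) = 0.0072 / 0.1169 ≈ 0.062.

0.062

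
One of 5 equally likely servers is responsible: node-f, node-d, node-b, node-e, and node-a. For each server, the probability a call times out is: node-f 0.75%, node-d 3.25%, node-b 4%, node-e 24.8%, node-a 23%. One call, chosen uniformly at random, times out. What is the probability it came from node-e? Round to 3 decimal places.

0.444

With a uniform prior (1/5 each), posterior ∝ likelihood:
  node-f: 0.0075
  node-d: 0.0325
  node-b: 0.04
  node-e: 0.248
  node-a: 0.23
Total = 0.558.
P(node-e | evidence) = 0.248 / 0.558 ≈ 0.444.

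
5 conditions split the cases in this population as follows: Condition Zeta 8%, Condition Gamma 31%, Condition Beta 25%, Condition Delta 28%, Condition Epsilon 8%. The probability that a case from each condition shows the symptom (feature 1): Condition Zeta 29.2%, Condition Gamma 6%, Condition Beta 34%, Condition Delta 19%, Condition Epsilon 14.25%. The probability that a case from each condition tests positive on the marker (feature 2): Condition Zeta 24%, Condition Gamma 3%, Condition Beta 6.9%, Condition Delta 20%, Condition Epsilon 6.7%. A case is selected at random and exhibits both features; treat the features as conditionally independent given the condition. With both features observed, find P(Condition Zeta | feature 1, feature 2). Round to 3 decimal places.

By Bayes' rule, posterior ∝ prior × likelihood:
  Condition Zeta: 0.08 × 0.292 × 0.24 = 0.0056064
  Condition Gamma: 0.31 × 0.06 × 0.03 = 0.000558
  Condition Beta: 0.25 × 0.34 × 0.069 = 0.005865
  Condition Delta: 0.28 × 0.19 × 0.2 = 0.01064
  Condition Epsilon: 0.08 × 0.1425 × 0.067 = 0.0007638
Total = 0.0234332.
P(Condition Zeta | evidence) = 0.0056064 / 0.0234332 ≈ 0.239.

0.239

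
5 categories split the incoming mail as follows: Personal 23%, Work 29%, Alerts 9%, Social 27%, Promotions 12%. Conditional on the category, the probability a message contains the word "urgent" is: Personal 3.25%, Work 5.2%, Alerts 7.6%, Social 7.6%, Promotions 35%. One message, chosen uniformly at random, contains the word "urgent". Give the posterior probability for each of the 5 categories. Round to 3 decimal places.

Unnormalized posteriors (prior × likelihood):
  Personal: 0.23 × 0.0325 = 0.007475
  Work: 0.29 × 0.052 = 0.01508
  Alerts: 0.09 × 0.076 = 0.00684
  Social: 0.27 × 0.076 = 0.02052
  Promotions: 0.12 × 0.35 = 0.042
Sum = 0.091915.
P(Personal | urgent-flag) = 0.007475/0.091915 ≈ 0.081
P(Work | urgent-flag) = 0.01508/0.091915 ≈ 0.164
P(Alerts | urgent-flag) = 0.00684/0.091915 ≈ 0.074
P(Social | urgent-flag) = 0.02052/0.091915 ≈ 0.223
P(Promotions | urgent-flag) = 0.042/0.091915 ≈ 0.457

Personal 0.081, Work 0.164, Alerts 0.074, Social 0.223, Promotions 0.457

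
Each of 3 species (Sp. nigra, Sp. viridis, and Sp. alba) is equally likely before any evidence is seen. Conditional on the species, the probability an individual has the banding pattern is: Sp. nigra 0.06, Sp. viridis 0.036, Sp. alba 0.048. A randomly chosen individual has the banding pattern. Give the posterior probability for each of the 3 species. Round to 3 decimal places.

Since the prior is uniform, the posterior is proportional to the likelihood:
  Sp. nigra: 0.06
  Sp. viridis: 0.036
  Sp. alba: 0.048
Sum = 0.144.
P(Sp. nigra | banded) = 0.06/0.144 ≈ 0.417
P(Sp. viridis | banded) = 0.036/0.144 ≈ 0.250
P(Sp. alba | banded) = 0.048/0.144 ≈ 0.333

Sp. nigra 0.417, Sp. viridis 0.250, Sp. alba 0.333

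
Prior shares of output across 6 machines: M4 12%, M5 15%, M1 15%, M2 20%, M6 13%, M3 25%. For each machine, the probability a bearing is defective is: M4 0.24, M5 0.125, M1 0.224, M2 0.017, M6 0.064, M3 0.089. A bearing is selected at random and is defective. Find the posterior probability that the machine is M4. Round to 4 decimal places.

0.2502

Compute prior × likelihood for every hypothesis:
  M4: 0.12 × 0.24 = 0.0288
  M5: 0.15 × 0.125 = 0.01875
  M1: 0.15 × 0.224 = 0.0336
  M2: 0.2 × 0.017 = 0.0034
  M6: 0.13 × 0.064 = 0.00832
  M3: 0.25 × 0.089 = 0.02225
Normalizing constant = 0.11512.
P(M4 | evidence) = 0.0288 / 0.11512 ≈ 0.2502.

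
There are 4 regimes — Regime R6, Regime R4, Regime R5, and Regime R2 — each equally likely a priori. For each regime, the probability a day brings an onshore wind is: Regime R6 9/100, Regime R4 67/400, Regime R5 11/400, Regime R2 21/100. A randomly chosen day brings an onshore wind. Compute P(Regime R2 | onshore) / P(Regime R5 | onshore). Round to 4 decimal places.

7.6364

Since the prior is uniform, the posterior is proportional to the likelihood:
  Regime R6: 0.09
  Regime R4: 0.1675
  Regime R5: 0.0275
  Regime R2: 0.21
Sum = 0.495.
The ratio is 0.21 / 0.0275 (the normalizer cancels) = 7.6364.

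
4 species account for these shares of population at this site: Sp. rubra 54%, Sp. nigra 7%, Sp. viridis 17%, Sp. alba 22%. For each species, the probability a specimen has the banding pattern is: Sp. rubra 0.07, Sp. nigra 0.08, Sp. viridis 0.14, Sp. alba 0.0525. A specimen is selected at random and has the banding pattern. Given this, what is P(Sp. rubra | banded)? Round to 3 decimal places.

0.480

Unnormalized posteriors (prior × likelihood):
  Sp. rubra: 0.54 × 0.07 = 0.0378
  Sp. nigra: 0.07 × 0.08 = 0.0056
  Sp. viridis: 0.17 × 0.14 = 0.0238
  Sp. alba: 0.22 × 0.0525 = 0.01155
Normalizing constant = 0.07875.
P(Sp. rubra | evidence) = 0.0378 / 0.07875 ≈ 0.480.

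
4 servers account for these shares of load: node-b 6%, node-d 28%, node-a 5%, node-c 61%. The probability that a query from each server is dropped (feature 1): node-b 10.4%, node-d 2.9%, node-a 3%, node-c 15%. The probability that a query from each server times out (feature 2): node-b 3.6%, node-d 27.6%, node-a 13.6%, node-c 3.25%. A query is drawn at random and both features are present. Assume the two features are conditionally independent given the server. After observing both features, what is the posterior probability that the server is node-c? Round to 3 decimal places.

Unnormalized posteriors (prior × likelihood):
  node-b: 0.06 × 0.104 × 0.036 = 0.00022464
  node-d: 0.28 × 0.029 × 0.276 = 0.00224112
  node-a: 0.05 × 0.03 × 0.136 = 0.000204
  node-c: 0.61 × 0.15 × 0.0325 = 0.00297375
Total = 0.00564351.
P(node-c | evidence) = 0.00297375 / 0.00564351 ≈ 0.527.

0.527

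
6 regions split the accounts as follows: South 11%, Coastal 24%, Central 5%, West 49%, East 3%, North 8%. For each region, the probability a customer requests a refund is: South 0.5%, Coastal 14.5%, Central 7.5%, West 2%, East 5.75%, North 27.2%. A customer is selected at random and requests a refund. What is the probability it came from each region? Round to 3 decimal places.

Prior × likelihood for each hypothesis:
  South: 0.11 × 0.005 = 0.00055
  Coastal: 0.24 × 0.145 = 0.0348
  Central: 0.05 × 0.075 = 0.00375
  West: 0.49 × 0.02 = 0.0098
  East: 0.03 × 0.0575 = 0.001725
  North: 0.08 × 0.272 = 0.02176
Total = 0.072385.
P(South | refund) = 0.00055/0.072385 ≈ 0.008
P(Coastal | refund) = 0.0348/0.072385 ≈ 0.481
P(Central | refund) = 0.00375/0.072385 ≈ 0.052
P(West | refund) = 0.0098/0.072385 ≈ 0.135
P(East | refund) = 0.001725/0.072385 ≈ 0.024
P(North | refund) = 0.02176/0.072385 ≈ 0.301

South 0.008, Coastal 0.481, Central 0.052, West 0.135, East 0.024, North 0.301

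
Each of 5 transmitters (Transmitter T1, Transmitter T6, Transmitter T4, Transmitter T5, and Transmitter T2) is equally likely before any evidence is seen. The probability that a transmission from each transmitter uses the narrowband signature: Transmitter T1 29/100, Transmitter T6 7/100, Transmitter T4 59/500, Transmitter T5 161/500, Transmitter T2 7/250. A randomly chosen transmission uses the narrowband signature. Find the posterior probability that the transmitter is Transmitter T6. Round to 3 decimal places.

0.085

With a uniform prior (1/5 each), posterior ∝ likelihood:
  Transmitter T1: 0.29
  Transmitter T6: 0.07
  Transmitter T4: 0.118
  Transmitter T5: 0.322
  Transmitter T2: 0.028
Sum = 0.828.
P(Transmitter T6 | evidence) = 0.07 / 0.828 ≈ 0.085.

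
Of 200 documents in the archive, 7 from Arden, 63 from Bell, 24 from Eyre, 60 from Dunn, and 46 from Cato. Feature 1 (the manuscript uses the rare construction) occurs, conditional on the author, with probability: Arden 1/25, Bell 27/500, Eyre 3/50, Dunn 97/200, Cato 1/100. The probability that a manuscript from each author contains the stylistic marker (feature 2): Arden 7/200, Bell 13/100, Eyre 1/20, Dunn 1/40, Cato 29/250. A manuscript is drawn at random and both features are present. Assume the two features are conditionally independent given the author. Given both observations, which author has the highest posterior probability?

Prior × likelihood for each hypothesis:
  Arden: 0.035 × 0.04 × 0.035 = 0.000049
  Bell: 0.315 × 0.054 × 0.13 = 0.0022113
  Eyre: 0.12 × 0.06 × 0.05 = 0.00036
  Dunn: 0.3 × 0.485 × 0.025 = 0.0036375
  Cato: 0.23 × 0.01 × 0.116 = 0.0002668
Sum = 0.0065246.
Largest term belongs to Dunn, so Dunn is most probable.

Dunn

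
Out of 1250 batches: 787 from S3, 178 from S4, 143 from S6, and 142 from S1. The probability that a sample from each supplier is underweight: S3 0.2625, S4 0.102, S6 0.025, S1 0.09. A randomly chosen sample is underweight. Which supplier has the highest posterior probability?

Compute prior × likelihood for every hypothesis:
  S3: 0.6296 × 0.2625 = 0.16527
  S4: 0.1424 × 0.102 = 0.0145248
  S6: 0.1144 × 0.025 = 0.00286
  S1: 0.1136 × 0.09 = 0.010224
Normalizing constant = 0.1928788.
Largest term belongs to S3, so S3 is most probable.

S3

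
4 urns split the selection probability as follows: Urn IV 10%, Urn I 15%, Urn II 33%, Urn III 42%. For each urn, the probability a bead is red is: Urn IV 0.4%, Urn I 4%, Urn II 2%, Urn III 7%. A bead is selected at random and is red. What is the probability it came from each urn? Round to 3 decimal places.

Compute prior × likelihood for every hypothesis:
  Urn IV: 0.1 × 0.004 = 0.0004
  Urn I: 0.15 × 0.04 = 0.006
  Urn II: 0.33 × 0.02 = 0.0066
  Urn III: 0.42 × 0.07 = 0.0294
Sum = 0.0424.
P(Urn IV | red) = 0.0004/0.0424 ≈ 0.009
P(Urn I | red) = 0.006/0.0424 ≈ 0.142
P(Urn II | red) = 0.0066/0.0424 ≈ 0.156
P(Urn III | red) = 0.0294/0.0424 ≈ 0.693

Urn IV 0.009, Urn I 0.142, Urn II 0.156, Urn III 0.693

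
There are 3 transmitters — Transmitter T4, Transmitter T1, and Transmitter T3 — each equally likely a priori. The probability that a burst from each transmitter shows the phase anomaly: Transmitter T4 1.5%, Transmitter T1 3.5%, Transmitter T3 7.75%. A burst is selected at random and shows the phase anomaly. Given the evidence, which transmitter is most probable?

Transmitter T3

With a uniform prior (1/3 each), posterior ∝ likelihood:
  Transmitter T4: 0.015
  Transmitter T1: 0.035
  Transmitter T3: 0.0775
Sum = 0.1275.
Largest term belongs to Transmitter T3, so Transmitter T3 is most probable.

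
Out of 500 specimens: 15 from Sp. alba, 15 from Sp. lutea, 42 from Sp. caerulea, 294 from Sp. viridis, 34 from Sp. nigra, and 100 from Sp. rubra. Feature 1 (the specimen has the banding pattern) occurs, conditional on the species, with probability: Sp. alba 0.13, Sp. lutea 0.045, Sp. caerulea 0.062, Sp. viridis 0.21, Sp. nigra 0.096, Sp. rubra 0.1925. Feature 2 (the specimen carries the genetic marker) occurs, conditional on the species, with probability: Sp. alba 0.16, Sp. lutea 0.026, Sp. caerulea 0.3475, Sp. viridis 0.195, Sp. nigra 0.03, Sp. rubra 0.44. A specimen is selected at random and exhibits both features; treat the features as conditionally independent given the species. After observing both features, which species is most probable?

By Bayes' rule, posterior ∝ prior × likelihood:
  Sp. alba: 0.03 × 0.13 × 0.16 = 0.000624
  Sp. lutea: 0.03 × 0.045 × 0.026 = 0.0000351
  Sp. caerulea: 0.084 × 0.062 × 0.3475 = 0.00180978
  Sp. viridis: 0.588 × 0.21 × 0.195 = 0.0240786
  Sp. nigra: 0.068 × 0.096 × 0.03 = 0.00019584
  Sp. rubra: 0.2 × 0.1925 × 0.44 = 0.01694
Total = 0.04368332.
Largest term belongs to Sp. viridis, so Sp. viridis is most probable.

Sp. viridis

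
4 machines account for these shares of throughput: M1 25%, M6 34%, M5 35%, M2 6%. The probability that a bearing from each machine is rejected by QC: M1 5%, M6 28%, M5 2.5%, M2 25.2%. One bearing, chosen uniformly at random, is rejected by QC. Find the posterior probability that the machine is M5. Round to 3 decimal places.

0.067

Unnormalized posteriors (prior × likelihood):
  M1: 0.25 × 0.05 = 0.0125
  M6: 0.34 × 0.28 = 0.0952
  M5: 0.35 × 0.025 = 0.00875
  M2: 0.06 × 0.252 = 0.01512
Total = 0.13157.
P(M5 | evidence) = 0.00875 / 0.13157 ≈ 0.067.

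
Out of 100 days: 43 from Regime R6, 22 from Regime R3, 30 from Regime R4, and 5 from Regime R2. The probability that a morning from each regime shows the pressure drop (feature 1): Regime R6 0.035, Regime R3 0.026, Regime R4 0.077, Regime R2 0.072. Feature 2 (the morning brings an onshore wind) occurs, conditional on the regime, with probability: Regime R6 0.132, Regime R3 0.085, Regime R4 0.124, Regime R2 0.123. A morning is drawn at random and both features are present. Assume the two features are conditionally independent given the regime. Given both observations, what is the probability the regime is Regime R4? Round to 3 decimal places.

Unnormalized posteriors (prior × likelihood):
  Regime R6: 0.43 × 0.035 × 0.132 = 0.0019866
  Regime R3: 0.22 × 0.026 × 0.085 = 0.0004862
  Regime R4: 0.3 × 0.077 × 0.124 = 0.0028644
  Regime R2: 0.05 × 0.072 × 0.123 = 0.0004428
Sum = 0.00578.
P(Regime R4 | evidence) = 0.0028644 / 0.00578 ≈ 0.496.

0.496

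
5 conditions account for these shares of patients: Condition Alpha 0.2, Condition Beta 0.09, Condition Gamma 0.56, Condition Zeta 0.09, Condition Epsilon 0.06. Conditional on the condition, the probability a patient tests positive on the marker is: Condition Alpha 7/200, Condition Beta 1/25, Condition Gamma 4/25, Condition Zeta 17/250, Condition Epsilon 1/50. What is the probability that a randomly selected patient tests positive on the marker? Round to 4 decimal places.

0.1075

Compute prior × likelihood for every hypothesis:
  Condition Alpha: 0.2 × 0.035 = 0.007
  Condition Beta: 0.09 × 0.04 = 0.0036
  Condition Gamma: 0.56 × 0.16 = 0.0896
  Condition Zeta: 0.09 × 0.068 = 0.00612
  Condition Epsilon: 0.06 × 0.02 = 0.0012
P(marker-positive) = 0.007 + 0.0036 + 0.0896 + 0.00612 + 0.0012 = 0.10752 → 0.1075.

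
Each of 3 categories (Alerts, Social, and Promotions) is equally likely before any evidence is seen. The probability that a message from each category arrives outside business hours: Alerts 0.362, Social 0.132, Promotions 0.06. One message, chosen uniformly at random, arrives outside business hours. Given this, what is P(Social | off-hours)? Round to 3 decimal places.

0.238

With a uniform prior (1/3 each), posterior ∝ likelihood:
  Alerts: 0.362
  Social: 0.132
  Promotions: 0.06
Sum = 0.554.
P(Social | evidence) = 0.132 / 0.554 ≈ 0.238.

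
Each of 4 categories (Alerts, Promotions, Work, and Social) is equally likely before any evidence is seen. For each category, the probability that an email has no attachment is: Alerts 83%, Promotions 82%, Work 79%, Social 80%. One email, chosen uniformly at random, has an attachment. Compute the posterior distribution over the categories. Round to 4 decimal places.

Alerts 0.2237, Promotions 0.2368, Work 0.2763, Social 0.2632

Taking complements, P(attachment | each) = Alerts 0.17, Promotions 0.18, Work 0.21, Social 0.2.
With a uniform prior (1/4 each), posterior ∝ likelihood:
  Alerts: 0.17
  Promotions: 0.18
  Work: 0.21
  Social: 0.2
Total = 0.76.
P(Alerts | attachment) = 0.17/0.76 ≈ 0.2237
P(Promotions | attachment) = 0.18/0.76 ≈ 0.2368
P(Work | attachment) = 0.21/0.76 ≈ 0.2763
P(Social | attachment) = 0.2/0.76 ≈ 0.2632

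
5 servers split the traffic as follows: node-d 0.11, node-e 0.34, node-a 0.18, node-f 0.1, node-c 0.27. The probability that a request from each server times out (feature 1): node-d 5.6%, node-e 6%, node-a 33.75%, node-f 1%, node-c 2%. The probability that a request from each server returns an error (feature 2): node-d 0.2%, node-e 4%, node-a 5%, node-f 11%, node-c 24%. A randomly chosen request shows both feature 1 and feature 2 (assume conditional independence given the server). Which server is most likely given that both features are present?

Prior × likelihood for each hypothesis:
  node-d: 0.11 × 0.056 × 0.002 = 0.00001232
  node-e: 0.34 × 0.06 × 0.04 = 0.000816
  node-a: 0.18 × 0.3375 × 0.05 = 0.0030375
  node-f: 0.1 × 0.01 × 0.11 = 0.00011
  node-c: 0.27 × 0.02 × 0.24 = 0.001296
Total = 0.00527182.
Largest term belongs to node-a, so node-a is most probable.

node-a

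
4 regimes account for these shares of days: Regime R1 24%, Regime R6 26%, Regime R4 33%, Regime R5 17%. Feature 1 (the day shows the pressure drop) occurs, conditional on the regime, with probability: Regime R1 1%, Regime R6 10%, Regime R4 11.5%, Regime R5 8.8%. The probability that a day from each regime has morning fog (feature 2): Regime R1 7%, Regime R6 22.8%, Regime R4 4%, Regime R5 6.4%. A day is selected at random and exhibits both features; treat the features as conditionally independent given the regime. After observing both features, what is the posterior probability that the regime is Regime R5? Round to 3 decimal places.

0.112

Prior × likelihood for each hypothesis:
  Regime R1: 0.24 × 0.01 × 0.07 = 0.000168
  Regime R6: 0.26 × 0.1 × 0.228 = 0.005928
  Regime R4: 0.33 × 0.115 × 0.04 = 0.001518
  Regime R5: 0.17 × 0.088 × 0.064 = 0.00095744
Total = 0.00857144.
P(Regime R5 | evidence) = 0.00095744 / 0.00857144 ≈ 0.112.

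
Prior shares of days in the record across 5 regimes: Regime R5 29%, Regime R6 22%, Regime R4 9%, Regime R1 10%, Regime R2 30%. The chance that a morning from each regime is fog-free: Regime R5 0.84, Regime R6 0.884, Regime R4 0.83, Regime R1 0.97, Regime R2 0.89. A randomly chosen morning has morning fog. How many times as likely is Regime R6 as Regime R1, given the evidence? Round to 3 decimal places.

8.507

Taking complements, P(fog | each) = Regime R5 0.16, Regime R6 0.116, Regime R4 0.17, Regime R1 0.03, Regime R2 0.11.
By Bayes' rule, posterior ∝ prior × likelihood:
  Regime R5: 0.29 × 0.16 = 0.0464
  Regime R6: 0.22 × 0.116 = 0.02552
  Regime R4: 0.09 × 0.17 = 0.0153
  Regime R1: 0.1 × 0.03 = 0.003
  Regime R2: 0.3 × 0.11 = 0.033
Total = 0.12322.
The ratio is 0.02552 / 0.003 (the normalizer cancels) = 8.507.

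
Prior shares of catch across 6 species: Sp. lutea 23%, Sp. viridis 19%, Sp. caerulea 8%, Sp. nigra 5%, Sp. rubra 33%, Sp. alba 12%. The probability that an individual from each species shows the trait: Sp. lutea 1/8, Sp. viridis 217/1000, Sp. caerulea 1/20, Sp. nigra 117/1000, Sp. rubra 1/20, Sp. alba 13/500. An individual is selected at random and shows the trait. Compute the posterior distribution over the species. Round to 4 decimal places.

Sp. lutea 0.2891, Sp. viridis 0.4146, Sp. caerulea 0.0402, Sp. nigra 0.0588, Sp. rubra 0.1659, Sp. alba 0.0314

Unnormalized posteriors (prior × likelihood):
  Sp. lutea: 0.23 × 0.125 = 0.02875
  Sp. viridis: 0.19 × 0.217 = 0.04123
  Sp. caerulea: 0.08 × 0.05 = 0.004
  Sp. nigra: 0.05 × 0.117 = 0.00585
  Sp. rubra: 0.33 × 0.05 = 0.0165
  Sp. alba: 0.12 × 0.026 = 0.00312
Sum = 0.09945.
P(Sp. lutea | trait) = 0.02875/0.09945 ≈ 0.2891
P(Sp. viridis | trait) = 0.04123/0.09945 ≈ 0.4146
P(Sp. caerulea | trait) = 0.004/0.09945 ≈ 0.0402
P(Sp. nigra | trait) = 0.00585/0.09945 ≈ 0.0588
P(Sp. rubra | trait) = 0.0165/0.09945 ≈ 0.1659
P(Sp. alba | trait) = 0.00312/0.09945 ≈ 0.0314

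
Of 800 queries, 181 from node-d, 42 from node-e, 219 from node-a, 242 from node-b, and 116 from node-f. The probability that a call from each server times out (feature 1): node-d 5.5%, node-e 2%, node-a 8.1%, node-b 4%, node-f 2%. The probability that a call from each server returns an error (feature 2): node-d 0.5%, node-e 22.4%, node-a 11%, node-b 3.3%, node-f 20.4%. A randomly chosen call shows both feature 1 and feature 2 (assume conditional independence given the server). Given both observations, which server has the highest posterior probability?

Compute prior × likelihood for every hypothesis:
  node-d: 0.22625 × 0.055 × 0.005 = 0.00006221875
  node-e: 0.0525 × 0.02 × 0.224 = 0.0002352
  node-a: 0.27375 × 0.081 × 0.11 = 0.0024391125
  node-b: 0.3025 × 0.04 × 0.033 = 0.0003993
  node-f: 0.145 × 0.02 × 0.204 = 0.0005916
Total = 0.00372743125.
Largest term belongs to node-a, so node-a is most probable.

node-a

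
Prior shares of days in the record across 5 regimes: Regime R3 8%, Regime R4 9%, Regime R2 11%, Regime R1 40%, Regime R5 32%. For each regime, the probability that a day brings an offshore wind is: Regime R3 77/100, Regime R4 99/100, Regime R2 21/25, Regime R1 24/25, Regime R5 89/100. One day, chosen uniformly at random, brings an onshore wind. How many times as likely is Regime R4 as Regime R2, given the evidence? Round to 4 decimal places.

Taking complements, P(onshore | each) = Regime R3 0.23, Regime R4 0.01, Regime R2 0.16, Regime R1 0.04, Regime R5 0.11.
Compute prior × likelihood for every hypothesis:
  Regime R3: 0.08 × 0.23 = 0.0184
  Regime R4: 0.09 × 0.01 = 0.0009
  Regime R2: 0.11 × 0.16 = 0.0176
  Regime R1: 0.4 × 0.04 = 0.016
  Regime R5: 0.32 × 0.11 = 0.0352
Normalizing constant = 0.0881.
The ratio is 0.0009 / 0.0176 (the normalizer cancels) = 0.0511.

0.0511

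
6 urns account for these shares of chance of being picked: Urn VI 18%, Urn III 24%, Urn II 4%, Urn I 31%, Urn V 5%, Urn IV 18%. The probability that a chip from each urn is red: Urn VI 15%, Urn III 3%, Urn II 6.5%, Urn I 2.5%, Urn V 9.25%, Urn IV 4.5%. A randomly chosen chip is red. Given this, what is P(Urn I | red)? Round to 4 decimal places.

0.1353

By Bayes' rule, posterior ∝ prior × likelihood:
  Urn VI: 0.18 × 0.15 = 0.027
  Urn III: 0.24 × 0.03 = 0.0072
  Urn II: 0.04 × 0.065 = 0.0026
  Urn I: 0.31 × 0.025 = 0.00775
  Urn V: 0.05 × 0.0925 = 0.004625
  Urn IV: 0.18 × 0.045 = 0.0081
Sum = 0.057275.
P(Urn I | evidence) = 0.00775 / 0.057275 ≈ 0.1353.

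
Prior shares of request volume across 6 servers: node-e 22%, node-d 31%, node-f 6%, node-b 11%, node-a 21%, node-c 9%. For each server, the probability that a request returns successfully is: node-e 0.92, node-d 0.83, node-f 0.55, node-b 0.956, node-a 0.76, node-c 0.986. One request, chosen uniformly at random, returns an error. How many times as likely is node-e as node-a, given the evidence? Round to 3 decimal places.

Taking complements, P(error | each) = node-e 0.08, node-d 0.17, node-f 0.45, node-b 0.044, node-a 0.24, node-c 0.014.
Compute prior × likelihood for every hypothesis:
  node-e: 0.22 × 0.08 = 0.0176
  node-d: 0.31 × 0.17 = 0.0527
  node-f: 0.06 × 0.45 = 0.027
  node-b: 0.11 × 0.044 = 0.00484
  node-a: 0.21 × 0.24 = 0.0504
  node-c: 0.09 × 0.014 = 0.00126
Total = 0.1538.
The ratio is 0.0176 / 0.0504 (the normalizer cancels) = 0.349.

0.349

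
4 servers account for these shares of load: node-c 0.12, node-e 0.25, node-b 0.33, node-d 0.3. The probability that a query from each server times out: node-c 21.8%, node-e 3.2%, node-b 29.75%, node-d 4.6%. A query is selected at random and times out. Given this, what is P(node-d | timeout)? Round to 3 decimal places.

0.094

Compute prior × likelihood for every hypothesis:
  node-c: 0.12 × 0.218 = 0.02616
  node-e: 0.25 × 0.032 = 0.008
  node-b: 0.33 × 0.2975 = 0.098175
  node-d: 0.3 × 0.046 = 0.0138
Sum = 0.146135.
P(node-d | evidence) = 0.0138 / 0.146135 ≈ 0.094.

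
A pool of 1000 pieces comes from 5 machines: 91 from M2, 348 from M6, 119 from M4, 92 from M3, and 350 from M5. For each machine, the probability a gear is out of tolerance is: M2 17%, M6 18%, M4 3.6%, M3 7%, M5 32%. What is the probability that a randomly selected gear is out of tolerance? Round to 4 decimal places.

0.2008

By Bayes' rule, posterior ∝ prior × likelihood:
  M2: 0.091 × 0.17 = 0.01547
  M6: 0.348 × 0.18 = 0.06264
  M4: 0.119 × 0.036 = 0.004284
  M3: 0.092 × 0.07 = 0.00644
  M5: 0.35 × 0.32 = 0.112
P(oversize) = 0.01547 + 0.06264 + 0.004284 + 0.00644 + 0.112 = 0.200834 → 0.2008.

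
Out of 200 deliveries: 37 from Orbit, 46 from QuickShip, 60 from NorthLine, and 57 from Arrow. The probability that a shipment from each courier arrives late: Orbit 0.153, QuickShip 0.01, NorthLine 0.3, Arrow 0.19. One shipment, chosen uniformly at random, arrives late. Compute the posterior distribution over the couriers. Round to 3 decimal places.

Unnormalized posteriors (prior × likelihood):
  Orbit: 0.185 × 0.153 = 0.028305
  QuickShip: 0.23 × 0.01 = 0.0023
  NorthLine: 0.3 × 0.3 = 0.09
  Arrow: 0.285 × 0.19 = 0.05415
Sum = 0.174755.
P(Orbit | late) = 0.028305/0.174755 ≈ 0.162
P(QuickShip | late) = 0.0023/0.174755 ≈ 0.013
P(NorthLine | late) = 0.09/0.174755 ≈ 0.515
P(Arrow | late) = 0.05415/0.174755 ≈ 0.310
(Check: 0.162+0.013+0.515+0.310 = 1.000.)

Orbit 0.162, QuickShip 0.013, NorthLine 0.515, Arrow 0.310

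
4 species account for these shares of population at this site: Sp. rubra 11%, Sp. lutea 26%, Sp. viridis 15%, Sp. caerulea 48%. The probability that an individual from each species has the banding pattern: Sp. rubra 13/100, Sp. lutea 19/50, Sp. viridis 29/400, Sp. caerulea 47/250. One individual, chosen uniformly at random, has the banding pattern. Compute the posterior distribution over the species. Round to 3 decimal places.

By Bayes' rule, posterior ∝ prior × likelihood:
  Sp. rubra: 0.11 × 0.13 = 0.0143
  Sp. lutea: 0.26 × 0.38 = 0.0988
  Sp. viridis: 0.15 × 0.0725 = 0.010875
  Sp. caerulea: 0.48 × 0.188 = 0.09024
Normalizing constant = 0.214215.
P(Sp. rubra | banded) = 0.0143/0.214215 ≈ 0.067
P(Sp. lutea | banded) = 0.0988/0.214215 ≈ 0.461
P(Sp. viridis | banded) = 0.010875/0.214215 ≈ 0.051
P(Sp. caerulea | banded) = 0.09024/0.214215 ≈ 0.421

Sp. rubra 0.067, Sp. lutea 0.461, Sp. viridis 0.051, Sp. caerulea 0.421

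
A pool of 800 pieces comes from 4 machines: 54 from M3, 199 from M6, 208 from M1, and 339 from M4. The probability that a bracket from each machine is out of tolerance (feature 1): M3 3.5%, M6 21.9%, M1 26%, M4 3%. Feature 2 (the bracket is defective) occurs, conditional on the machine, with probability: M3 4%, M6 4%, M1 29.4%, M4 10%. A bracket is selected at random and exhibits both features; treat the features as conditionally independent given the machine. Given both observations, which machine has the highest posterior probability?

Unnormalized posteriors (prior × likelihood):
  M3: 0.0675 × 0.035 × 0.04 = 0.0000945
  M6: 0.24875 × 0.219 × 0.04 = 0.00217905
  M1: 0.26 × 0.26 × 0.294 = 0.0198744
  M4: 0.42375 × 0.03 × 0.1 = 0.00127125
Normalizing constant = 0.0234192.
Largest term belongs to M1, so M1 is most probable.

M1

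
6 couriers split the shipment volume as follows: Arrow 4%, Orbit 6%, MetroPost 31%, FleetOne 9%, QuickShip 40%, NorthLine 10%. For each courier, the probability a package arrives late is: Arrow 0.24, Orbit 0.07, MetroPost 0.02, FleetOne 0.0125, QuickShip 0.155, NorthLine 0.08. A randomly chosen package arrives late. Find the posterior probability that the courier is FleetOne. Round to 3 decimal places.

0.012

By Bayes' rule, posterior ∝ prior × likelihood:
  Arrow: 0.04 × 0.24 = 0.0096
  Orbit: 0.06 × 0.07 = 0.0042
  MetroPost: 0.31 × 0.02 = 0.0062
  FleetOne: 0.09 × 0.0125 = 0.001125
  QuickShip: 0.4 × 0.155 = 0.062
  NorthLine: 0.1 × 0.08 = 0.008
Normalizing constant = 0.091125.
P(FleetOne | evidence) = 0.001125 / 0.091125 ≈ 0.012.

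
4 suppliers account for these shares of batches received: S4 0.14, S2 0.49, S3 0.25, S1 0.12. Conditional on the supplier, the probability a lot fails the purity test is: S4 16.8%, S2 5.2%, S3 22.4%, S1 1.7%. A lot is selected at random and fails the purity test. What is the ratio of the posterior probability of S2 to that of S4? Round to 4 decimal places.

1.0833

By Bayes' rule, posterior ∝ prior × likelihood:
  S4: 0.14 × 0.168 = 0.02352
  S2: 0.49 × 0.052 = 0.02548
  S3: 0.25 × 0.224 = 0.056
  S1: 0.12 × 0.017 = 0.00204
Total = 0.10704.
The ratio is 0.02548 / 0.02352 (the normalizer cancels) = 1.0833.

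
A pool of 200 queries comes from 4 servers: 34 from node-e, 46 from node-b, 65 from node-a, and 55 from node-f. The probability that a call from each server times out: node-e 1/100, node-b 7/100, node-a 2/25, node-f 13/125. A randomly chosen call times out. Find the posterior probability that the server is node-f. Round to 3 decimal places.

Unnormalized posteriors (prior × likelihood):
  node-e: 0.17 × 0.01 = 0.0017
  node-b: 0.23 × 0.07 = 0.0161
  node-a: 0.325 × 0.08 = 0.026
  node-f: 0.275 × 0.104 = 0.0286
Normalizing constant = 0.0724.
P(node-f | evidence) = 0.0286 / 0.0724 ≈ 0.395.

0.395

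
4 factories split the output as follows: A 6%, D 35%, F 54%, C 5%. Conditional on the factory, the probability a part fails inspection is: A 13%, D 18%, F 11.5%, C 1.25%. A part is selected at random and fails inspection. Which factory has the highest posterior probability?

D

By Bayes' rule, posterior ∝ prior × likelihood:
  A: 0.06 × 0.13 = 0.0078
  D: 0.35 × 0.18 = 0.063
  F: 0.54 × 0.115 = 0.0621
  C: 0.05 × 0.0125 = 0.000625
Normalizing constant = 0.133525.
Largest term belongs to D, so D is most probable.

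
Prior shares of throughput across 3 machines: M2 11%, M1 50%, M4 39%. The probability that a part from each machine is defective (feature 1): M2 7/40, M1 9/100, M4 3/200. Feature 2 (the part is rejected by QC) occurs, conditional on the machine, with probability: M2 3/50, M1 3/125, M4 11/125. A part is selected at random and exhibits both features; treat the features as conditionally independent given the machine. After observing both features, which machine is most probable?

M2

Prior × likelihood for each hypothesis:
  M2: 0.11 × 0.175 × 0.06 = 0.001155
  M1: 0.5 × 0.09 × 0.024 = 0.00108
  M4: 0.39 × 0.015 × 0.088 = 0.0005148
Total = 0.0027498.
Largest term belongs to M2, so M2 is most probable.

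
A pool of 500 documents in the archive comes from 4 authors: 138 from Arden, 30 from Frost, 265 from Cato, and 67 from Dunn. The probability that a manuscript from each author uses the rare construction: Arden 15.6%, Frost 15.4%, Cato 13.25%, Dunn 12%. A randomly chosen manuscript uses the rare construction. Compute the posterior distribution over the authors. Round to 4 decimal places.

By Bayes' rule, posterior ∝ prior × likelihood:
  Arden: 0.276 × 0.156 = 0.043056
  Frost: 0.06 × 0.154 = 0.00924
  Cato: 0.53 × 0.1325 = 0.070225
  Dunn: 0.134 × 0.12 = 0.01608
Normalizing constant = 0.138601.
P(Arden | rare-form) = 0.043056/0.138601 ≈ 0.3106
P(Frost | rare-form) = 0.00924/0.138601 ≈ 0.0667
P(Cato | rare-form) = 0.070225/0.138601 ≈ 0.5067
P(Dunn | rare-form) = 0.01608/0.138601 ≈ 0.1160

Arden 0.3106, Frost 0.0667, Cato 0.5067, Dunn 0.1160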